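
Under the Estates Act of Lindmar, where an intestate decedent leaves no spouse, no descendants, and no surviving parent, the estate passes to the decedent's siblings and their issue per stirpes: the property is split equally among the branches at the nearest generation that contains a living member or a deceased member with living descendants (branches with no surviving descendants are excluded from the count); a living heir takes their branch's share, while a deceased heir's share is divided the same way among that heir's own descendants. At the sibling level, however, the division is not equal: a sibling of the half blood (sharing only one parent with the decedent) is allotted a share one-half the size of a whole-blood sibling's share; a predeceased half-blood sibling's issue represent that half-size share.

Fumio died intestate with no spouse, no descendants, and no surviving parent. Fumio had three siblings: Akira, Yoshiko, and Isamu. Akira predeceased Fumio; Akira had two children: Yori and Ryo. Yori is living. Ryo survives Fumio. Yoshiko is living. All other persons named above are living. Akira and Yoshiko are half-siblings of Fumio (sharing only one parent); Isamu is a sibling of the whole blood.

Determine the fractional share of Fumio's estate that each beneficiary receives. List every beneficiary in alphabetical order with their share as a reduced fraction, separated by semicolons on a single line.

No spouse, descendants, or parent survives, so the estate passes to Fumio's siblings per stirpes.
Half-blood siblings count for one-half the weight of whole-blood siblings at the initial division.
Dividing 1 in proportion to weights (total weight 2): Akira (weight 1/2) → 1/4; Yoshiko (weight 1/2) → 1/4; Isamu (weight 1) → 1/2.
Akira predeceased; the 1/4 allotted to Akira's branch passes to Akira's issue by representation.
The 1/4 is divided into 2 equal shares of 1/8 among Yori, Ryo.
Yori is living and takes 1/8.
Ryo is living and takes 1/8.
Yoshiko is living and takes 1/4.
Isamu is living and takes 1/2.

Isamu 1/2; Ryo 1/8; Yori 1/8; Yoshiko 1/4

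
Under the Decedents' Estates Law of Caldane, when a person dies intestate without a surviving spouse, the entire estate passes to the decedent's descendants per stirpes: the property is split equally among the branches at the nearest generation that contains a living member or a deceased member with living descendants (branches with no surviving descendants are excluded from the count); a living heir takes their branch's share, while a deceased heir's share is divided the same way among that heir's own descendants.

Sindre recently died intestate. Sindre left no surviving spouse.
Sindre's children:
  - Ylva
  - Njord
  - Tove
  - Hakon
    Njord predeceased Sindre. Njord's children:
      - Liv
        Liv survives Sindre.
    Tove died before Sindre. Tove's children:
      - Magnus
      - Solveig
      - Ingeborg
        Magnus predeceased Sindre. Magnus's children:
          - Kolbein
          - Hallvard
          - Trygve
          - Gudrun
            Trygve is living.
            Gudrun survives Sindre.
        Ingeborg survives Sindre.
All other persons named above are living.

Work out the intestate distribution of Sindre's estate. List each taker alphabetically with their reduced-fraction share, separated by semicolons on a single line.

Gudrun 1/48; Hakon 1/4; Hallvard 1/48; Ingeborg 1/12; Kolbein 1/48; Liv 1/4; Solveig 1/12; Trygve 1/48; Ylva 1/4

There is no surviving spouse, so the entire estate passes to Sindre's descendants per stirpes.
The estate is divided into 4 equal shares of 1/4 among Ylva, Njord, Tove, Hakon.
Ylva is living and takes 1/4.
Njord predeceased; the 1/4 allotted to Njord's branch passes to Njord's issue by representation.
Liv is the sole taker at this level and receives the full 1/4.
Tove predeceased; the 1/4 allotted to Tove's branch passes to Tove's issue by representation.
The 1/4 is divided into 3 equal shares of 1/12 among Magnus, Solveig, Ingeborg.
Magnus predeceased; the 1/12 allotted to Magnus's branch passes to Magnus's issue by representation.
The 1/12 is divided into 4 equal shares of 1/48 among Kolbein, Hallvard, Trygve, Gudrun.
Kolbein is living and takes 1/48.
Hallvard is living and takes 1/48.
Trygve is living and takes 1/48.
Gudrun is living and takes 1/48.
Solveig is living and takes 1/12.
Ingeborg is living and takes 1/12.
Hakon is living and takes 1/4.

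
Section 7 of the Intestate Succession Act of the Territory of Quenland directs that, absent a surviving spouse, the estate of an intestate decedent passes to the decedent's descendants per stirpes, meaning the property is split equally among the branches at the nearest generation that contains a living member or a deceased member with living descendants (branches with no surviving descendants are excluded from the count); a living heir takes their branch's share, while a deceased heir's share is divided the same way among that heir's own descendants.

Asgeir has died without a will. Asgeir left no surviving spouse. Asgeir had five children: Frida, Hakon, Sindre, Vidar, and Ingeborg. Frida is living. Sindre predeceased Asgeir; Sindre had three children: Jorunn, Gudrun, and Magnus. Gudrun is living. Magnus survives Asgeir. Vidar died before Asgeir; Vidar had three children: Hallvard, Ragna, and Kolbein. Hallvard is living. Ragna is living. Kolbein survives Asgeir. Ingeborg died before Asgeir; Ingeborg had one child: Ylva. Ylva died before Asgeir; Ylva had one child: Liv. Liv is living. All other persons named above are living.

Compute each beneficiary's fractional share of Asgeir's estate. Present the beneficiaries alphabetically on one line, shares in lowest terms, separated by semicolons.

There is no surviving spouse, so the entire estate passes to Asgeir's descendants per stirpes.
The estate is divided into 5 equal shares of 1/5 among Frida, Hakon, Sindre, Vidar, Ingeborg.
Frida is living and takes 1/5.
Hakon is living and takes 1/5.
Sindre predeceased; the 1/5 allotted to Sindre's branch passes to Sindre's issue by representation.
The 1/5 is divided into 3 equal shares of 1/15 among Jorunn, Gudrun, Magnus.
Jorunn is living and takes 1/15.
Gudrun is living and takes 1/15.
Magnus is living and takes 1/15.
Vidar predeceased; the 1/5 allotted to Vidar's branch passes to Vidar's issue by representation.
The 1/5 is divided into 3 equal shares of 1/15 among Hallvard, Ragna, Kolbein.
Hallvard is living and takes 1/15.
Ragna is living and takes 1/15.
Kolbein is living and takes 1/15.
Ingeborg predeceased; the 1/5 allotted to Ingeborg's branch passes to Ingeborg's issue by representation.
Ylva's line is the sole branch at this level, so the full 1/5 passes to Ylva's issue by representation.
Liv is the sole taker at this level and receives the full 1/5.

Frida 1/5; Gudrun 1/15; Hakon 1/5; Hallvard 1/15; Jorunn 1/15; Kolbein 1/15; Liv 1/5; Magnus 1/15; Ragna 1/15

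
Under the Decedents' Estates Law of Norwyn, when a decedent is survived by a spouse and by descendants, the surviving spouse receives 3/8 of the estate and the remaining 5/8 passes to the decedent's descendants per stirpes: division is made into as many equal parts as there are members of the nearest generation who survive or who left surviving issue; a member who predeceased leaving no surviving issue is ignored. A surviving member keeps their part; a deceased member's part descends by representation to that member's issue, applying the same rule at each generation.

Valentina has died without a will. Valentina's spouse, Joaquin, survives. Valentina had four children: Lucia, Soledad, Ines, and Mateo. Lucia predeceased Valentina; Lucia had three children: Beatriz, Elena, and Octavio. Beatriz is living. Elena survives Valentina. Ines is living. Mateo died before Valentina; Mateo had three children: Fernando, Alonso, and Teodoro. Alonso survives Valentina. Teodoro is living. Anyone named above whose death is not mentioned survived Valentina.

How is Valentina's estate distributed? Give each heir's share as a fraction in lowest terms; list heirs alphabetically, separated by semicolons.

Alonso 5/96; Beatriz 5/96; Elena 5/96; Fernando 5/96; Ines 5/32; Joaquin 3/8; Octavio 5/96; Soledad 5/32; Teodoro 5/96

Joaquin, as surviving spouse, takes 3/8.
The remaining 5/8 passes to Valentina's descendants per stirpes.
The 5/8 is divided into 4 equal shares of 5/32 among Lucia, Soledad, Ines, Mateo.
Lucia predeceased; the 5/32 allotted to Lucia's branch passes to Lucia's issue by representation.
The 5/32 is divided into 3 equal shares of 5/96 among Beatriz, Elena, Octavio.
Beatriz is living and takes 5/96.
Elena is living and takes 5/96.
Octavio is living and takes 5/96.
Soledad is living and takes 5/32.
Ines is living and takes 5/32.
Mateo predeceased; the 5/32 allotted to Mateo's branch passes to Mateo's issue by representation.
The 5/32 is divided into 3 equal shares of 5/96 among Fernando, Alonso, Teodoro.
Fernando is living and takes 5/96.
Alonso is living and takes 5/96.
Teodoro is living and takes 5/96.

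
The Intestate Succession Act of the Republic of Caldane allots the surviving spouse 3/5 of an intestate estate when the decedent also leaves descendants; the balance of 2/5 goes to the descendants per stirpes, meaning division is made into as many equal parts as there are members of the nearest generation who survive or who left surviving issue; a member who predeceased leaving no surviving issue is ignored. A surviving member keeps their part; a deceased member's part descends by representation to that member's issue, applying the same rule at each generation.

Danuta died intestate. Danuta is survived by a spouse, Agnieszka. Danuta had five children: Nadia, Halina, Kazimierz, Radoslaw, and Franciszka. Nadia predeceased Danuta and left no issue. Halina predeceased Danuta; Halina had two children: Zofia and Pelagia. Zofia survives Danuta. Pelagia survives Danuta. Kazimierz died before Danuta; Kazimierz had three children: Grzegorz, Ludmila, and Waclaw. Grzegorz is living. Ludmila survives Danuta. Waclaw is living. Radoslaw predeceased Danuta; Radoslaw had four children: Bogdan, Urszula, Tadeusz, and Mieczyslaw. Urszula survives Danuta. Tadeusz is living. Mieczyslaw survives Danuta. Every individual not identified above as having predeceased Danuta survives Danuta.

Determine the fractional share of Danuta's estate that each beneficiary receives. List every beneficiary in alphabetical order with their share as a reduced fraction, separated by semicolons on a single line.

Agnieszka 3/5; Bogdan 1/40; Franciszka 1/10; Grzegorz 1/30; Ludmila 1/30; Mieczyslaw 1/40; Pelagia 1/20; Tadeusz 1/40; Urszula 1/40; Waclaw 1/30; Zofia 1/20

Agnieszka, as surviving spouse, takes 3/5.
The remaining 2/5 passes to Danuta's descendants per stirpes.
Nadia left no surviving issue, so that branch lapses and is disregarded.
The 2/5 is divided into 4 equal shares of 1/10 among Halina, Kazimierz, Radoslaw, Franciszka.
Halina predeceased; the 1/10 allotted to Halina's branch passes to Halina's issue by representation.
The 1/10 is divided into 2 equal shares of 1/20 among Zofia, Pelagia.
Zofia is living and takes 1/20.
Pelagia is living and takes 1/20.
Kazimierz predeceased; the 1/10 allotted to Kazimierz's branch passes to Kazimierz's issue by representation.
The 1/10 is divided into 3 equal shares of 1/30 among Grzegorz, Ludmila, Waclaw.
Grzegorz is living and takes 1/30.
Ludmila is living and takes 1/30.
Waclaw is living and takes 1/30.
Radoslaw predeceased; the 1/10 allotted to Radoslaw's branch passes to Radoslaw's issue by representation.
The 1/10 is divided into 4 equal shares of 1/40 among Bogdan, Urszula, Tadeusz, Mieczyslaw.
Bogdan is living and takes 1/40.
Urszula is living and takes 1/40.
Tadeusz is living and takes 1/40.
Mieczyslaw is living and takes 1/40.
Franciszka is living and takes 1/10.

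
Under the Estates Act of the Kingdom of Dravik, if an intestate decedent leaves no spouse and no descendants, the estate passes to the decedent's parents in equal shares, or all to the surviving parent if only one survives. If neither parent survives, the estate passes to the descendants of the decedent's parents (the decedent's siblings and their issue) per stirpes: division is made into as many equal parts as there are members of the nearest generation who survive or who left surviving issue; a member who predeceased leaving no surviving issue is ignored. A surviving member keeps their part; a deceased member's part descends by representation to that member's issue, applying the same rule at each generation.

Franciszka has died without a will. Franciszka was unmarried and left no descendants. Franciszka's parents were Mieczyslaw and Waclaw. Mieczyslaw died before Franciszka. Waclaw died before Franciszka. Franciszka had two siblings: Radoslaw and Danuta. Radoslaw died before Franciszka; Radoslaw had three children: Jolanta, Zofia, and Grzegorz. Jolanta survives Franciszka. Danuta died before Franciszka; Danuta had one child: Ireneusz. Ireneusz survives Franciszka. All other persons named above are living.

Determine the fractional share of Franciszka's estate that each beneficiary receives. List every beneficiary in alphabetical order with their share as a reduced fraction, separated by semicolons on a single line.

Neither parent survives and there are no descendants, so the estate passes to Franciszka's siblings and their issue per stirpes.
The estate is divided into 2 equal shares of 1/2 among Radoslaw, Danuta.
Radoslaw predeceased; the 1/2 allotted to Radoslaw's branch passes to Radoslaw's issue by representation.
The 1/2 is divided into 3 equal shares of 1/6 among Jolanta, Zofia, Grzegorz.
Jolanta is living and takes 1/6.
Zofia is living and takes 1/6.
Grzegorz is living and takes 1/6.
Danuta predeceased; the 1/2 allotted to Danuta's branch passes to Danuta's issue by representation.
Ireneusz is the sole taker at this level and receives the full 1/2.

Grzegorz 1/6; Ireneusz 1/2; Jolanta 1/6; Zofia 1/6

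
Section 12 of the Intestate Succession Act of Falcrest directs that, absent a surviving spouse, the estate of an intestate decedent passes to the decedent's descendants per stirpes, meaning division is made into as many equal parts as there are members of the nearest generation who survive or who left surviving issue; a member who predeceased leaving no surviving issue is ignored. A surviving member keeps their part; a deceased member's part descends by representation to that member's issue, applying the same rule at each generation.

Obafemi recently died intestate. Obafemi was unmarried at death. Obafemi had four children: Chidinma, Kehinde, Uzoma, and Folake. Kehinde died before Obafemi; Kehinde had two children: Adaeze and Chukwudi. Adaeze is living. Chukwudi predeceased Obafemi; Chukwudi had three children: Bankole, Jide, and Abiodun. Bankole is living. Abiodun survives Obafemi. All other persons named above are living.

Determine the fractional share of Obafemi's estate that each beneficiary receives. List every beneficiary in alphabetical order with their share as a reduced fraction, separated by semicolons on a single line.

There is no surviving spouse, so the entire estate passes to Obafemi's descendants per stirpes.
The estate is divided into 4 equal shares of 1/4 among Chidinma, Kehinde, Uzoma, Folake.
Chidinma is living and takes 1/4.
Kehinde predeceased; the 1/4 allotted to Kehinde's branch passes to Kehinde's issue by representation.
The 1/4 is divided into 2 equal shares of 1/8 among Adaeze, Chukwudi.
Adaeze is living and takes 1/8.
Chukwudi predeceased; the 1/8 allotted to Chukwudi's branch passes to Chukwudi's issue by representation.
The 1/8 is divided into 3 equal shares of 1/24 among Bankole, Jide, Abiodun.
Bankole is living and takes 1/24.
Jide is living and takes 1/24.
Abiodun is living and takes 1/24.
Uzoma is living and takes 1/4.
Folake is living and takes 1/4.

Abiodun 1/24; Adaeze 1/8; Bankole 1/24; Chidinma 1/4; Folake 1/4; Jide 1/24; Uzoma 1/4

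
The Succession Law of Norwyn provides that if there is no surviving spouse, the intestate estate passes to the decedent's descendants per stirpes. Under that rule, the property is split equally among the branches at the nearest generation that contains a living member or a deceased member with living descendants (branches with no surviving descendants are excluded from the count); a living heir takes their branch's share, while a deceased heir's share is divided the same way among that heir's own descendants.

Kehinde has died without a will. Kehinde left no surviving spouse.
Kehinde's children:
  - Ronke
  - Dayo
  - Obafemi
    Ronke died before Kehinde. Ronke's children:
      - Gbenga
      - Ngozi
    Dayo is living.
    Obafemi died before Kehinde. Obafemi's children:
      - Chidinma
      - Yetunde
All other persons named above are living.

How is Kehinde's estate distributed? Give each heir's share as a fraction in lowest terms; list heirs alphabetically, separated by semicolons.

Chidinma 1/6; Dayo 1/3; Gbenga 1/6; Ngozi 1/6; Yetunde 1/6

There is no surviving spouse, so the entire estate passes to Kehinde's descendants per stirpes.
The estate is divided into 3 equal shares of 1/3 among Ronke, Dayo, Obafemi.
Ronke predeceased; the 1/3 allotted to Ronke's branch passes to Ronke's issue by representation.
The 1/3 is divided into 2 equal shares of 1/6 among Gbenga, Ngozi.
Gbenga is living and takes 1/6.
Ngozi is living and takes 1/6.
Dayo is living and takes 1/3.
Obafemi predeceased; the 1/3 allotted to Obafemi's branch passes to Obafemi's issue by representation.
The 1/3 is divided into 2 equal shares of 1/6 among Chidinma, Yetunde.
Chidinma is living and takes 1/6.
Yetunde is living and takes 1/6.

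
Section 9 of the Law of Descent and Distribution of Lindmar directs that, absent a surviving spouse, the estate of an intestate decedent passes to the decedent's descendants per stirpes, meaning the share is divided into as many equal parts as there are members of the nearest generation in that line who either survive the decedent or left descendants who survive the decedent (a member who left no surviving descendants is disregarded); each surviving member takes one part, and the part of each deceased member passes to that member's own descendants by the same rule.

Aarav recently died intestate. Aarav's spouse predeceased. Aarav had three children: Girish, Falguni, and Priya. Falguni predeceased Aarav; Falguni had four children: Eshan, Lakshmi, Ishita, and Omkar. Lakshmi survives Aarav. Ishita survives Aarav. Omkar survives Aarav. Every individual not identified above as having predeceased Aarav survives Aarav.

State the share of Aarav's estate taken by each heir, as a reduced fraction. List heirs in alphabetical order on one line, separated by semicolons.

There is no surviving spouse, so the entire estate passes to Aarav's descendants per stirpes.
The estate is divided into 3 equal shares of 1/3 among Girish, Falguni, Priya.
Girish is living and takes 1/3.
Falguni predeceased; the 1/3 allotted to Falguni's branch passes to Falguni's issue by representation.
The 1/3 is divided into 4 equal shares of 1/12 among Eshan, Lakshmi, Ishita, Omkar.
Eshan is living and takes 1/12.
Lakshmi is living and takes 1/12.
Ishita is living and takes 1/12.
Omkar is living and takes 1/12.
Priya is living and takes 1/3.

Eshan 1/12; Girish 1/3; Ishita 1/12; Lakshmi 1/12; Omkar 1/12; Priya 1/3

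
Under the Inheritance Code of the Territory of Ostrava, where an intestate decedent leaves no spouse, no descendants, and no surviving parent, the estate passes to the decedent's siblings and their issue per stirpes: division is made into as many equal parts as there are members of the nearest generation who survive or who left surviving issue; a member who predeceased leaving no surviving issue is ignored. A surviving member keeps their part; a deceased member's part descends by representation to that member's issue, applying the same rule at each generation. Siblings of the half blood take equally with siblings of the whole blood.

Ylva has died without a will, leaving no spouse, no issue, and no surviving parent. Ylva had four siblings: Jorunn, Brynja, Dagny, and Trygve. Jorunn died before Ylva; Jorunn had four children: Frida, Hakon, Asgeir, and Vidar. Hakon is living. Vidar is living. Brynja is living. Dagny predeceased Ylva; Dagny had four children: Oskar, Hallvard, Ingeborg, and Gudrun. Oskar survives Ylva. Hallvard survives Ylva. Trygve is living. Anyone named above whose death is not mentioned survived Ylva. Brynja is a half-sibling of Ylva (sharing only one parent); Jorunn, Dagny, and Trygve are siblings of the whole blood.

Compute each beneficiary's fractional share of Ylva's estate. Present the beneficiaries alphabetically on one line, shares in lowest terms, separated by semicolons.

Asgeir 1/16; Brynja 1/4; Frida 1/16; Gudrun 1/16; Hakon 1/16; Hallvard 1/16; Ingeborg 1/16; Oskar 1/16; Trygve 1/4; Vidar 1/16

No spouse, descendants, or parent survives, so the estate passes to Ylva's siblings per stirpes.
Half-blood and whole-blood siblings take equally under the stated rule.
The estate is divided into 4 equal shares of 1/4 among Jorunn, Brynja, Dagny, Trygve.
Jorunn predeceased; the 1/4 allotted to Jorunn's branch passes to Jorunn's issue by representation.
The 1/4 is divided into 4 equal shares of 1/16 among Frida, Hakon, Asgeir, Vidar.
Frida is living and takes 1/16.
Hakon is living and takes 1/16.
Asgeir is living and takes 1/16.
Vidar is living and takes 1/16.
Brynja is living and takes 1/4.
Dagny predeceased; the 1/4 allotted to Dagny's branch passes to Dagny's issue by representation.
The 1/4 is divided into 4 equal shares of 1/16 among Oskar, Hallvard, Ingeborg, Gudrun.
Oskar is living and takes 1/16.
Hallvard is living and takes 1/16.
Ingeborg is living and takes 1/16.
Gudrun is living and takes 1/16.
Trygve is living and takes 1/4.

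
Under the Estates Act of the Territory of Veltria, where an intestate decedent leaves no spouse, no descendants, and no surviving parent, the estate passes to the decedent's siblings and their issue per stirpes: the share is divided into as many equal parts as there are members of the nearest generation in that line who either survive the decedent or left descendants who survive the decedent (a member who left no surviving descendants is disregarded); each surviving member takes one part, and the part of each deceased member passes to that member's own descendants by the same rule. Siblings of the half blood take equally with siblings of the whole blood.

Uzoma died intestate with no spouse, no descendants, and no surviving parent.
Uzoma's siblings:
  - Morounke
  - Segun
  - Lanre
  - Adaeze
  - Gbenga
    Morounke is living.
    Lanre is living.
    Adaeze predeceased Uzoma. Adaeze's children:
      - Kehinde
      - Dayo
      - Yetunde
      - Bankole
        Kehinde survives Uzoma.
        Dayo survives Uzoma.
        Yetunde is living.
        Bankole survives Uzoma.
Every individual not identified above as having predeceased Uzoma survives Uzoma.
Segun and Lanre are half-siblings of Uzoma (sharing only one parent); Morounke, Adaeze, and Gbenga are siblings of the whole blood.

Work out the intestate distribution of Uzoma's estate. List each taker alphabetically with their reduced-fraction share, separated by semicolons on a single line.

Bankole 1/20; Dayo 1/20; Gbenga 1/5; Kehinde 1/20; Lanre 1/5; Morounke 1/5; Segun 1/5; Yetunde 1/20

No spouse, descendants, or parent survives, so the estate passes to Uzoma's siblings per stirpes.
Half-blood and whole-blood siblings take equally under the stated rule.
The estate is divided into 5 equal shares of 1/5 among Morounke, Segun, Lanre, Adaeze, Gbenga.
Morounke is living and takes 1/5.
Segun is living and takes 1/5.
Lanre is living and takes 1/5.
Adaeze predeceased; the 1/5 allotted to Adaeze's branch passes to Adaeze's issue by representation.
The 1/5 is divided into 4 equal shares of 1/20 among Kehinde, Dayo, Yetunde, Bankole.
Kehinde is living and takes 1/20.
Dayo is living and takes 1/20.
Yetunde is living and takes 1/20.
Bankole is living and takes 1/20.
Gbenga is living and takes 1/5.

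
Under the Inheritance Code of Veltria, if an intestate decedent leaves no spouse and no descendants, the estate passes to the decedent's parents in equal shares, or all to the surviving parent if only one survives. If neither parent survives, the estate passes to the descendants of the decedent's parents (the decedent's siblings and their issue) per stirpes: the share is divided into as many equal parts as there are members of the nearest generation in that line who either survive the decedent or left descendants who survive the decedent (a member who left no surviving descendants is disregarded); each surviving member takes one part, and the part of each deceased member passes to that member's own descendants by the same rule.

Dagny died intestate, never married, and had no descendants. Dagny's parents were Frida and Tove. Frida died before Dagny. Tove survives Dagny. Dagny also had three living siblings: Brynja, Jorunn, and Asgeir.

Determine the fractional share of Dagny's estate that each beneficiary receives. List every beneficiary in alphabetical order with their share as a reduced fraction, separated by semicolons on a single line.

Only one parent, Tove, survives, so Tove takes the entire estate. The siblings take nothing because a surviving parent has priority.

Tove 1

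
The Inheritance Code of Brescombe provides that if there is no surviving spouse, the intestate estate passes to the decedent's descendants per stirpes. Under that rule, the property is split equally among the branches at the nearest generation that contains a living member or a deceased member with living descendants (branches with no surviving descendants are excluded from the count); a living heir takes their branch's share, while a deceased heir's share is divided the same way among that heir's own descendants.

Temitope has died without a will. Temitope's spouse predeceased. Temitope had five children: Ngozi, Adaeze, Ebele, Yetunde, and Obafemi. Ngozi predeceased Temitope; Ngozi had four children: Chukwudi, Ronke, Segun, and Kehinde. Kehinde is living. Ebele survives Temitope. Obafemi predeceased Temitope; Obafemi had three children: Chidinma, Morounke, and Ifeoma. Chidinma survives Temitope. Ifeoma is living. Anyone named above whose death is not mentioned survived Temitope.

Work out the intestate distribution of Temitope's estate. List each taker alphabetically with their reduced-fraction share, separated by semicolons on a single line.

There is no surviving spouse, so the entire estate passes to Temitope's descendants per stirpes.
The estate is divided into 5 equal shares of 1/5 among Ngozi, Adaeze, Ebele, Yetunde, Obafemi.
Ngozi predeceased; the 1/5 allotted to Ngozi's branch passes to Ngozi's issue by representation.
The 1/5 is divided into 4 equal shares of 1/20 among Chukwudi, Ronke, Segun, Kehinde.
Chukwudi is living and takes 1/20.
Ronke is living and takes 1/20.
Segun is living and takes 1/20.
Kehinde is living and takes 1/20.
Adaeze is living and takes 1/5.
Ebele is living and takes 1/5.
Yetunde is living and takes 1/5.
Obafemi predeceased; the 1/5 allotted to Obafemi's branch passes to Obafemi's issue by representation.
The 1/5 is divided into 3 equal shares of 1/15 among Chidinma, Morounke, Ifeoma.
Chidinma is living and takes 1/15.
Morounke is living and takes 1/15.
Ifeoma is living and takes 1/15.

Adaeze 1/5; Chidinma 1/15; Chukwudi 1/20; Ebele 1/5; Ifeoma 1/15; Kehinde 1/20; Morounke 1/15; Ronke 1/20; Segun 1/20; Yetunde 1/5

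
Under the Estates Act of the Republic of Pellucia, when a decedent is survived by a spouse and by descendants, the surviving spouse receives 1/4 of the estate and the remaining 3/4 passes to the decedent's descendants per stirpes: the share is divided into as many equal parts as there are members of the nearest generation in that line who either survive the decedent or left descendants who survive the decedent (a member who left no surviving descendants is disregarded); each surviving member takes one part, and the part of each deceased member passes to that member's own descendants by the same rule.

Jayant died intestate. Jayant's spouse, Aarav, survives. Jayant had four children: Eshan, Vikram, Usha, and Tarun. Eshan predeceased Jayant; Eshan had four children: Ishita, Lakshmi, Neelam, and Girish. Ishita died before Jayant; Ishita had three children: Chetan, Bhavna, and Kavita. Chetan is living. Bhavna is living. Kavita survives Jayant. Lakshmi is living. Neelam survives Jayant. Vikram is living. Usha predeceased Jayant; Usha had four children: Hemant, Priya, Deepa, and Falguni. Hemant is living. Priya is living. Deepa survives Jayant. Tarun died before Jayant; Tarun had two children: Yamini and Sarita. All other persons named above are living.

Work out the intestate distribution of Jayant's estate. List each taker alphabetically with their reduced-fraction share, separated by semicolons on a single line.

Aarav, as surviving spouse, takes 1/4.
The remaining 3/4 passes to Jayant's descendants per stirpes.
The 3/4 is divided into 4 equal shares of 3/16 among Eshan, Vikram, Usha, Tarun.
Eshan predeceased; the 3/16 allotted to Eshan's branch passes to Eshan's issue by representation.
The 3/16 is divided into 4 equal shares of 3/64 among Ishita, Lakshmi, Neelam, Girish.
Ishita predeceased; the 3/64 allotted to Ishita's branch passes to Ishita's issue by representation.
The 3/64 is divided into 3 equal shares of 1/64 among Chetan, Bhavna, Kavita.
Chetan is living and takes 1/64.
Bhavna is living and takes 1/64.
Kavita is living and takes 1/64.
Lakshmi is living and takes 3/64.
Neelam is living and takes 3/64.
Girish is living and takes 3/64.
Vikram is living and takes 3/16.
Usha predeceased; the 3/16 allotted to Usha's branch passes to Usha's issue by representation.
The 3/16 is divided into 4 equal shares of 3/64 among Hemant, Priya, Deepa, Falguni.
Hemant is living and takes 3/64.
Priya is living and takes 3/64.
Deepa is living and takes 3/64.
Falguni is living and takes 3/64.
Tarun predeceased; the 3/16 allotted to Tarun's branch passes to Tarun's issue by representation.
The 3/16 is divided into 2 equal shares of 3/32 among Yamini, Sarita.
Yamini is living and takes 3/32.
Sarita is living and takes 3/32.

Aarav 1/4; Bhavna 1/64; Chetan 1/64; Deepa 3/64; Falguni 3/64; Girish 3/64; Hemant 3/64; Kavita 1/64; Lakshmi 3/64; Neelam 3/64; Priya 3/64; Sarita 3/32; Vikram 3/16; Yamini 3/32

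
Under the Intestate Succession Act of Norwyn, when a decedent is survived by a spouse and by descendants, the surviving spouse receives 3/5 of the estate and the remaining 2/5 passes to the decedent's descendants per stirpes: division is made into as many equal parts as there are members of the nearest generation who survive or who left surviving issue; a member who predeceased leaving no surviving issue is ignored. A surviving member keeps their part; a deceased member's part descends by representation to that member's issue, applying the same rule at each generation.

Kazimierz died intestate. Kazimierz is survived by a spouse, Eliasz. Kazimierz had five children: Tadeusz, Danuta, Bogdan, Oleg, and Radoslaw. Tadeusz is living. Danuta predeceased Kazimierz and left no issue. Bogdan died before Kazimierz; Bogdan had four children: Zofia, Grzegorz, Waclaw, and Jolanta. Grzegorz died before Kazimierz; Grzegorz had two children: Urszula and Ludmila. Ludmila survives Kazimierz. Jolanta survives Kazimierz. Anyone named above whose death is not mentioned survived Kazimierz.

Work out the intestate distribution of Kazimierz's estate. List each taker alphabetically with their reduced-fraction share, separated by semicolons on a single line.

Eliasz 3/5; Jolanta 1/40; Ludmila 1/80; Oleg 1/10; Radoslaw 1/10; Tadeusz 1/10; Urszula 1/80; Waclaw 1/40; Zofia 1/40

Eliasz, as surviving spouse, takes 3/5.
The remaining 2/5 passes to Kazimierz's descendants per stirpes.
Danuta left no surviving issue, so that branch lapses and is disregarded.
The 2/5 is divided into 4 equal shares of 1/10 among Tadeusz, Bogdan, Oleg, Radoslaw.
Tadeusz is living and takes 1/10.
Bogdan predeceased; the 1/10 allotted to Bogdan's branch passes to Bogdan's issue by representation.
The 1/10 is divided into 4 equal shares of 1/40 among Zofia, Grzegorz, Waclaw, Jolanta.
Zofia is living and takes 1/40.
Grzegorz predeceased; the 1/40 allotted to Grzegorz's branch passes to Grzegorz's issue by representation.
The 1/40 is divided into 2 equal shares of 1/80 among Urszula, Ludmila.
Urszula is living and takes 1/80.
Ludmila is living and takes 1/80.
Waclaw is living and takes 1/40.
Jolanta is living and takes 1/40.
Oleg is living and takes 1/10.
Radoslaw is living and takes 1/10.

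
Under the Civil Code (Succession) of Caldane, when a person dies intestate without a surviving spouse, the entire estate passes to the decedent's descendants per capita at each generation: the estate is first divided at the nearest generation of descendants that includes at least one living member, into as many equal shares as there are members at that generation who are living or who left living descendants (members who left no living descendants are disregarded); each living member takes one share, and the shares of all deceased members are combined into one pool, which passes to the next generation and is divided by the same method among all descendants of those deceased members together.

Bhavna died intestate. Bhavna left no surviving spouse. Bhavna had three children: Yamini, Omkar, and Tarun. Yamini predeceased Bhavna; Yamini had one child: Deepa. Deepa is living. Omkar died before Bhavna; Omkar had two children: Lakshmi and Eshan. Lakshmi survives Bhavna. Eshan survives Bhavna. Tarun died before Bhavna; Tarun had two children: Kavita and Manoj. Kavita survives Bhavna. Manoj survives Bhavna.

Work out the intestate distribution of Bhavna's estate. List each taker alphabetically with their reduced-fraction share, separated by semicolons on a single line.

Deepa 1/5; Eshan 1/5; Kavita 1/5; Lakshmi 1/5; Manoj 1/5

There is no surviving spouse, so the entire estate passes to Bhavna's descendants per capita at each generation.
No one at generation 1 (Yamini, Omkar, Tarun) is living; moving to the next generation.
At generation 2 (Deepa, Lakshmi, Eshan, Kavita, Manoj) there are 5 shares of (1)/5 = 1/5 each.
Living: Deepa, Lakshmi, Eshan, Kavita, and Manoj — each takes 1/5.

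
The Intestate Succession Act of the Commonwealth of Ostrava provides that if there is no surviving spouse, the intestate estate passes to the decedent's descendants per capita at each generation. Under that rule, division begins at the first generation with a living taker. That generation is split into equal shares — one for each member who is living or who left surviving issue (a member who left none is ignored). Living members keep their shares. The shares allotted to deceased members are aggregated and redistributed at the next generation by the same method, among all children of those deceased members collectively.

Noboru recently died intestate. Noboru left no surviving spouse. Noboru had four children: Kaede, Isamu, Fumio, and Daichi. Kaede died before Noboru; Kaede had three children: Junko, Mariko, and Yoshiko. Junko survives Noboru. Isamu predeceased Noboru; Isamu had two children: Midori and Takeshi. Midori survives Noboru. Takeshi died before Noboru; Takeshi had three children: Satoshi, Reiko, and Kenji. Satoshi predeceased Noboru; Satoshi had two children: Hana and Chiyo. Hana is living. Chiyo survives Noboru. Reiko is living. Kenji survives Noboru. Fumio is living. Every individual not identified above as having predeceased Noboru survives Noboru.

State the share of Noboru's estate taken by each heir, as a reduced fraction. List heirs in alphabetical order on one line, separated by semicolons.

There is no surviving spouse, so the entire estate passes to Noboru's descendants per capita at each generation.
At generation 1 (Kaede, Isamu, Fumio, Daichi) there are 4 shares of (1)/4 = 1/4 each.
Living: Fumio and Daichi — each takes 1/4.
Deceased: Kaede and Isamu. Their combined 1/2 is pooled and carried to generation 2.
At generation 2 (Junko, Mariko, Yoshiko, Midori, Takeshi) there are 5 shares of (1/2)/5 = 1/10 each.
Living: Junko, Mariko, Yoshiko, and Midori — each takes 1/10.
Deceased: Takeshi. That 1/10 share is carried to generation 3.
At generation 3 (Satoshi, Reiko, Kenji) there are 3 shares of (1/10)/3 = 1/30 each.
Living: Reiko and Kenji — each takes 1/30.
Deceased: Satoshi. That 1/30 share is carried to generation 4.
At generation 4 (Hana, Chiyo) there are 2 shares of (1/30)/2 = 1/60 each.
Living: Hana and Chiyo — each takes 1/60.

Chiyo 1/60; Daichi 1/4; Fumio 1/4; Hana 1/60; Junko 1/10; Kenji 1/30; Mariko 1/10; Midori 1/10; Reiko 1/30; Yoshiko 1/10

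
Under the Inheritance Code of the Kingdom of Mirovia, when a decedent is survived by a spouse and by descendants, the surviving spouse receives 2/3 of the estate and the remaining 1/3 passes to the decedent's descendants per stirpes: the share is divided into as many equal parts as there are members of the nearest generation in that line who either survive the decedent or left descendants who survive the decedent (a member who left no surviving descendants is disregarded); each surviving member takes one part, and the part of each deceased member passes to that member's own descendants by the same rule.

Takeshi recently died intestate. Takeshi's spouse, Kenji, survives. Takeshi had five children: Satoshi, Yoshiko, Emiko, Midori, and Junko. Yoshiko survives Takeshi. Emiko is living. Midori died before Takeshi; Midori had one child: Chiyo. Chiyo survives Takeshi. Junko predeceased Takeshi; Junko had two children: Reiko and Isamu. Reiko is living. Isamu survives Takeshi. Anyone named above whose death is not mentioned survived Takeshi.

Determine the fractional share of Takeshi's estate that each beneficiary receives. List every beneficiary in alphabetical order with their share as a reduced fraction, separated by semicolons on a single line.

Chiyo 1/15; Emiko 1/15; Isamu 1/30; Kenji 2/3; Reiko 1/30; Satoshi 1/15; Yoshiko 1/15

Kenji, as surviving spouse, takes 2/3.
The remaining 1/3 passes to Takeshi's descendants per stirpes.
The 1/3 is divided into 5 equal shares of 1/15 among Satoshi, Yoshiko, Emiko, Midori, Junko.
Satoshi is living and takes 1/15.
Yoshiko is living and takes 1/15.
Emiko is living and takes 1/15.
Midori predeceased; the 1/15 allotted to Midori's branch passes to Midori's issue by representation.
Chiyo is the sole taker at this level and receives the full 1/15.
Junko predeceased; the 1/15 allotted to Junko's branch passes to Junko's issue by representation.
The 1/15 is divided into 2 equal shares of 1/30 among Reiko, Isamu.
Reiko is living and takes 1/30.
Isamu is living and takes 1/30.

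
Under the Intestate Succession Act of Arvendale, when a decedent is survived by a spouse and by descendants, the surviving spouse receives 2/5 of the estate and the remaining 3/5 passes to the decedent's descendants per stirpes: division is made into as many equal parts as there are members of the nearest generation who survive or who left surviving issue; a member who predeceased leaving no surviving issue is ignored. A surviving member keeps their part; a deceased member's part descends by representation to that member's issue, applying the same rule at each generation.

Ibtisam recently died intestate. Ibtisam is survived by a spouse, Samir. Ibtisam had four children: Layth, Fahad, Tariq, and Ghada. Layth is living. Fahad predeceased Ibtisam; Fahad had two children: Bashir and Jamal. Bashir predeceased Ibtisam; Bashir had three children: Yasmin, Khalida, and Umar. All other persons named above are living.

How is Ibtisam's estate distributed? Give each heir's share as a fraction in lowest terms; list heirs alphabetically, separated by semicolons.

Ghada 3/20; Jamal 3/40; Khalida 1/40; Layth 3/20; Samir 2/5; Tariq 3/20; Umar 1/40; Yasmin 1/40

Samir, as surviving spouse, takes 2/5.
The remaining 3/5 passes to Ibtisam's descendants per stirpes.
The 3/5 is divided into 4 equal shares of 3/20 among Layth, Fahad, Tariq, Ghada.
Layth is living and takes 3/20.
Fahad predeceased; the 3/20 allotted to Fahad's branch passes to Fahad's issue by representation.
The 3/20 is divided into 2 equal shares of 3/40 among Bashir, Jamal.
Bashir predeceased; the 3/40 allotted to Bashir's branch passes to Bashir's issue by representation.
The 3/40 is divided into 3 equal shares of 1/40 among Yasmin, Khalida, Umar.
Yasmin is living and takes 1/40.
Khalida is living and takes 1/40.
Umar is living and takes 1/40.
Jamal is living and takes 3/40.
Tariq is living and takes 3/20.
Ghada is living and takes 3/20.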